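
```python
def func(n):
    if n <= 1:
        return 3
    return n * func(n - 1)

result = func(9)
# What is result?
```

func(9) = 9 * 8 * 7 * 6 * 5 * 4 * 3 * 2 * 3 = 1088640

Answer: 1088640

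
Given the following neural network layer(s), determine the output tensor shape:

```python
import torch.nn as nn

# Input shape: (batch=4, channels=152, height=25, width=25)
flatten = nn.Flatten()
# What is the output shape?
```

Input: (4, 152, 25, 25) -> Output: (4, 95000)

Answer: (4, 95000)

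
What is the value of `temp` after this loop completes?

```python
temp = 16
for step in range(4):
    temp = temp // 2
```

Halve 4 times: 16 // 2^4 = 1
`temp` takes the values: 16 → 8 → 4 → 2 → 1

Answer: 1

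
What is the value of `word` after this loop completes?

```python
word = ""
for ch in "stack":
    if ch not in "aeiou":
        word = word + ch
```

Remove vowels from 'stack'
`word` takes the values: "" → "s" → "st" → "stc" → "stck"

Answer: "stck"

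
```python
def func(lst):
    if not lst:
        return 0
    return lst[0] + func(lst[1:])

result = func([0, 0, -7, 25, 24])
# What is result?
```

0 + 0 + (-7) + 25 + 24 + 0 = 42

Answer: 42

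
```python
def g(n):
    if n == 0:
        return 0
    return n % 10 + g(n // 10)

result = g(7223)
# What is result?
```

Sum of digits of 7223: 3 + 2 + 2 + 7 = 14

Answer: 14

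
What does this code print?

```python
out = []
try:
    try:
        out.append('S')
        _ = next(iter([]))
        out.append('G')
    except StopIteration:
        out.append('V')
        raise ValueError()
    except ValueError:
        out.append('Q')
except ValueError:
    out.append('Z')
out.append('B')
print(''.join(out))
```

Execution trace: 'S' (inner try body) → 'V' (inner except StopIteration) → 'Z' (outer except ValueError) → 'B' (after the try/except). Output: SVZB

Answer: SVZB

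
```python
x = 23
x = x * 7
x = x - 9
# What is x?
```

Trace:
`x = 23` → x = 23
`x = x * 7` → x = 161
`x = x - 9` → x = 152
So x = 152

Answer: 152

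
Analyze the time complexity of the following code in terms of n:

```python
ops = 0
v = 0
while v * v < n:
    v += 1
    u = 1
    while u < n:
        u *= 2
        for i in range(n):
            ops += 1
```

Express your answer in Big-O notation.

Each loop level contributes: √n × log n × n. Multiplying the contributions gives O(n√n log n).

Answer: O(n√n log n)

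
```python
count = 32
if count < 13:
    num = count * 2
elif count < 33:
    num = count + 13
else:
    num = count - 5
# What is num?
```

Trace:
`count = 32` → count = 32
`if count < 13: ...` → count < 13 is False, count < 33 is True → num = 45
So num = 45

Answer: 45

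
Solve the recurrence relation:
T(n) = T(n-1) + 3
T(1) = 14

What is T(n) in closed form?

Unrolling: T(n) = T(1) + 3·(n-1) = 14 + 3(n-1) = 3n + 11.

Answer: T(n) = 3n + 11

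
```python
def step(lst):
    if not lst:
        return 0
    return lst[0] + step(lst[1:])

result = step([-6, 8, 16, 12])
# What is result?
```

(-6) + 8 + 16 + 12 + 0 = 30

Answer: 30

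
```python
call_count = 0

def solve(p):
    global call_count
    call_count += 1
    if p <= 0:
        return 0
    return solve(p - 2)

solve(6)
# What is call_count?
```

Linear recursion stepping by 2: 4 calls from p=6 down to ≤0.

Answer: 4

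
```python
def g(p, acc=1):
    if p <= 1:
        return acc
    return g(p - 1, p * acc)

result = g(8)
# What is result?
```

Accumulator trace (n, acc): (8, 1) -> (7, 8) -> (6, 56) -> (5, 336) -> (4, 1680) -> (3, 6720) -> (2, 20160) -> (1, 40320) -> return 40320

Answer: 40320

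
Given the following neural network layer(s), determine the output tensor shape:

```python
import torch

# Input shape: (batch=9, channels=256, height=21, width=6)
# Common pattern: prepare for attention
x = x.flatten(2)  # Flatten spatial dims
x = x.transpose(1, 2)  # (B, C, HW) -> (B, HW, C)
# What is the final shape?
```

Input: (9, 256, 21, 6) -> after flatten(2): (9, 256, 126) -> Output: (9, 126, 256)

Answer: (9, 126, 256)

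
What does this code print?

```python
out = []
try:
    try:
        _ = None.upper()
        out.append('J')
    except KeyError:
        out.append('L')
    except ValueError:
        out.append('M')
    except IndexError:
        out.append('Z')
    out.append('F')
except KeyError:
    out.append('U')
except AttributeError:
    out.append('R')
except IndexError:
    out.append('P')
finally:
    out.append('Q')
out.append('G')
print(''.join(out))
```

Execution trace: 'R' (except AttributeError) → 'Q' (finally) → 'G' (after the try/except). Output: RQG

Answer: RQG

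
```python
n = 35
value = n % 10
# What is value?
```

Trace:
`n = 35` → n = 35
`value = n % 10` → value = 5
So value = 5

Answer: 5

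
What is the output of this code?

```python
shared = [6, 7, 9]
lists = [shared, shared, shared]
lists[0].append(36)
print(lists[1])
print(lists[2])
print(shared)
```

Key concept: list of same reference.
Step by step:
`shared = [6, 7, 9]` → shared = [6, 7, 9]
`lists = [shared, shared, shared]` → lists = [[6, 7, 9], [6, 7, 9], [6, 7, 9]]
`lists[0].append(36)` → shared = [6, 7, 9, 36]; lists = [[6, 7, 9, 36], [6, 7, 9, 36], [6, 7, 9, 36]]
`print(lists[1])` → prints [6, 7, 9, 36]
`print(lists[2])` → prints [6, 7, 9, 36]
`print(shared)` → prints [6, 7, 9, 36]

Answer:
[6, 7, 9, 36]
[6, 7, 9, 36]
[6, 7, 9, 36]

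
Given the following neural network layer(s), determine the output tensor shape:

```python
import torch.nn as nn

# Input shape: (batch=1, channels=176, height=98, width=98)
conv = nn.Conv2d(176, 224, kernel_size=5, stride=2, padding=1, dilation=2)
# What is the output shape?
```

Input: (1, 176, 98, 98) -> Output: (1, 224, 46, 46)

Answer: (1, 224, 46, 46)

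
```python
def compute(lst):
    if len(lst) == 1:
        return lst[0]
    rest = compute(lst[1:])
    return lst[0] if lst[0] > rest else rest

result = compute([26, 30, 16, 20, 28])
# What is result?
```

Recursive max over [26, 30, 16, 20, 28] = 30

Answer: 30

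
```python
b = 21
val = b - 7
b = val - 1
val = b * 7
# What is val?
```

Trace:
`b = 21` → b = 21
`val = b - 7` → val = 14
`b = val - 1` → b = 13
`val = b * 7` → val = 91
So val = 91

Answer: 91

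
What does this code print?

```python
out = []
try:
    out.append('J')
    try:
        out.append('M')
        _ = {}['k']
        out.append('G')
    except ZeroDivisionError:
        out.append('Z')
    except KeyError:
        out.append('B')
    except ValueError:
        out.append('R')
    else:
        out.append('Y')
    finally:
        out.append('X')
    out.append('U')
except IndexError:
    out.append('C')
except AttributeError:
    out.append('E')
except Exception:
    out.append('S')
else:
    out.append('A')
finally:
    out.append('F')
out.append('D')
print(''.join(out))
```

Execution trace: 'J' (try body) → 'M' (inner try body) → 'B' (inner except KeyError) → 'X' (inner finally) → 'U' (try body, no exception) → 'A' (else) → 'F' (finally) → 'D' (after the try/except). Output: JMBXUAFD

Answer: JMBXUAFD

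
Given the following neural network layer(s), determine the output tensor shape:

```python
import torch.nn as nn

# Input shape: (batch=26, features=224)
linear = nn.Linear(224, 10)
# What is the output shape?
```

Input: (26, 224) -> Output: (26, 10)

Answer: (26, 10)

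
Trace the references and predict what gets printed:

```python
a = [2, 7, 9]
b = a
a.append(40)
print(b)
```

Key concept: basic list aliasing.
Step by step:
`a = [2, 7, 9]` → a = [2, 7, 9]
`b = a` → b = [2, 7, 9] (same object as a)
`a.append(40)` → a = [2, 7, 9, 40] (same object as b); b = [2, 7, 9, 40] (same object as a)
`print(b)` → prints [2, 7, 9, 40]

Answer: [2, 7, 9, 40]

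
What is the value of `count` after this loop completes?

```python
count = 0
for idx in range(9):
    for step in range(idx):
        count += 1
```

Triangle number: 0+1+2+...+8
`count` takes the values: 0 → 1 → 2 → 3 → 4 → 5 → 6 → 7 → 8 → 9 → 10 → 11 → 12 → 13 → 14 → 15 → 16 → 17 → 18 → 19 → 20 → 21 → 22 → 23 → 24 → 25 → 26 → 27 → 28 → 29 → 30 → 31 → 32 → 33 → 34 → 35 → 36

Answer: 36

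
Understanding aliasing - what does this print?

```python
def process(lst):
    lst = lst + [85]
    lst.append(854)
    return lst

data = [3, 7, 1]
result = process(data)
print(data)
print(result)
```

Key concept: rebinding parameter vs mutation.
Step by step:
`data = [3, 7, 1]` → data = [3, 7, 1]
`result = process(data)` → result = [3, 7, 1, 85, 854]
`print(data)` → prints [3, 7, 1]
`print(result)` → prints [3, 7, 1, 85, 854]

Answer:
[3, 7, 1]
[3, 7, 1, 85, 854]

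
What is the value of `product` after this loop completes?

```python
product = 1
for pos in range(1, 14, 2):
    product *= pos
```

Product of 1, 3, 5, ... up to 13
`product` takes the values: 1 → 3 → 15 → 105 → 945 → 10395 → 135135

Answer: 135135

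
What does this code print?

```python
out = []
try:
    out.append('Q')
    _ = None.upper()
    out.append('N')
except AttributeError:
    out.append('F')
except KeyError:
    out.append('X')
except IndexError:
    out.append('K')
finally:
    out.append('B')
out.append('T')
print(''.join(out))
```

Execution trace: 'Q' (try body) → 'F' (except AttributeError) → 'B' (finally) → 'T' (after the try/except). Output: QFBT

Answer: QFBT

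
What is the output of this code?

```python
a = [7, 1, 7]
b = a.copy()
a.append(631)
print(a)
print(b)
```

Key concept: list.copy() creates independent copy.
Step by step:
`a = [7, 1, 7]` → a = [7, 1, 7]
`b = a.copy()` → b = [7, 1, 7]
`a.append(631)` → a = [7, 1, 7, 631]
`print(a)` → prints [7, 1, 7, 631]
`print(b)` → prints [7, 1, 7]

Answer:
[7, 1, 7, 631]
[7, 1, 7]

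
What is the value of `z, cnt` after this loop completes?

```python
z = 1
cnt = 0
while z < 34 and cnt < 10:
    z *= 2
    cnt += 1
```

Double until >= 34 or 10 iterations
`z, cnt` takes the values: (1, 0) → (2, 0) → (2, 1) → (4, 1) → (4, 2) → (8, 2) → (8, 3) → (16, 3) → (16, 4) → (32, 4) → (32, 5) → (64, 5) → (64, 6)

Answer: 64, 6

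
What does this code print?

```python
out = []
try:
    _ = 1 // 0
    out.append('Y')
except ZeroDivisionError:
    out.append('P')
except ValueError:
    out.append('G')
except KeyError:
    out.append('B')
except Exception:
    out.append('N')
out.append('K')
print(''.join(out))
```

Execution trace: 'P' (except ZeroDivisionError) → 'K' (after the try/except). Output: PK

Answer: PK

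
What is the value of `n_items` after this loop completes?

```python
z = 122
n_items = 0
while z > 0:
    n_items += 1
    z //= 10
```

Count digits by repeated division by 10
`n_items` takes the values: 0 → 1 → 2 → 3

Answer: 3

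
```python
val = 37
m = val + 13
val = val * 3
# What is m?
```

Trace:
`val = 37` → val = 37
`m = val + 13` → m = 50
`val = val * 3` → val = 111
So m = 50

Answer: 50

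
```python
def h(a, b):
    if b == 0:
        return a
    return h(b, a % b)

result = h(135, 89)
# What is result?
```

h(135, 89) -> h(89, 46) -> h(46, 43) -> h(43, 3) -> h(3, 1) -> h(1, 0) -> 1

Answer: 1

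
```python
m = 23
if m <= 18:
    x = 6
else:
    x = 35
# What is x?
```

Trace:
`m = 23` → m = 23
`if m <= 18: ...` → m <= 18 is False, take else branch → x = 35
So x = 35

Answer: 35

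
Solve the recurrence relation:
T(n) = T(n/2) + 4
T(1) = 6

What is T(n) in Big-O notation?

Each step divides n by 2 and adds 4. After log_2(n) steps we reach T(1)=6. So T(n) = 4·log_2(n) + 6 = O(log n).

Answer: O(log n)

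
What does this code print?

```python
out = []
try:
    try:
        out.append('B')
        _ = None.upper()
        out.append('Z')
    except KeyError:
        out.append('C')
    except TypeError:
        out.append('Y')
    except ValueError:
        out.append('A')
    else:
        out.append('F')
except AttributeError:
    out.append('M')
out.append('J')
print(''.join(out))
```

Execution trace: 'B' (try body) → 'M' (outer except AttributeError) → 'J' (after the try/except). Output: BMJ

Answer: BMJ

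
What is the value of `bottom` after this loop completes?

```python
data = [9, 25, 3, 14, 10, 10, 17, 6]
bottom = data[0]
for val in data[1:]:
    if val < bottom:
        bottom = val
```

Minimum of [9, 25, 3, 14, 10, 10, 17, 6]
`bottom` takes the values: 9 → 3

Answer: 3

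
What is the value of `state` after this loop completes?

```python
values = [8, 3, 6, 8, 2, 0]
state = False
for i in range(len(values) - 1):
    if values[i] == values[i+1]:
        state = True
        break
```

Check consecutive duplicates in [8, 3, 6, 8, 2, 0]
`state` takes the values: False

Answer: False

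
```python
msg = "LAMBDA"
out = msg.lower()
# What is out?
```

Trace:
`msg = "LAMBDA"` → msg = 'LAMBDA'
`out = msg.lower()` → out = 'lambda'
So out = 'lambda'

Answer: 'lambda'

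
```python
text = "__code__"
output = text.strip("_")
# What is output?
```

Trace:
`text = "__code__"` → text = '__code__'
`output = text.strip("_")` → output = 'code'
So output = 'code'

Answer: 'code'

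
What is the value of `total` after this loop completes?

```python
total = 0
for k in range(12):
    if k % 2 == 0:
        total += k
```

Sum of even numbers 0 to 11
`total` takes the values: 0 → 2 → 6 → 12 → 20 → 30

Answer: 30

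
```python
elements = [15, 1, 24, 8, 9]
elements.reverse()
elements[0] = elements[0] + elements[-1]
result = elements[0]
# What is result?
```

Trace:
`elements = [15, 1, 24, 8, 9]` → elements = [15, 1, 24, 8, 9]
`elements.reverse()` → elements = [9, 8, 24, 1, 15]
`elements[0] = elements[0] + elements[-1]` → elements = [24, 8, 24, 1, 15]
`result = elements[0]` → result = 24
So result = 24

Answer: 24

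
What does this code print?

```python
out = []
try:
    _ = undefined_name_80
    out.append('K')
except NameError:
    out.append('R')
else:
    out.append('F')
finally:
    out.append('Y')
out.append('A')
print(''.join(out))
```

Execution trace: 'R' (except NameError) → 'Y' (finally) → 'A' (after the try/except). Output: RYA

Answer: RYA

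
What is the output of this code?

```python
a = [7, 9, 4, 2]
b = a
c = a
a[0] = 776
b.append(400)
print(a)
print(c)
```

Key concept: multiple aliases.
Step by step:
`a = [7, 9, 4, 2]` → a = [7, 9, 4, 2]
`b = a` → b = [7, 9, 4, 2] (same object as a)
`c = a` → c = [7, 9, 4, 2] (same object as a, b)
`a[0] = 776` → a = [776, 9, 4, 2] (same object as b, c); b = [776, 9, 4, 2] (same object as a, c); c = [776, 9, 4, 2] (same object as a, b)
`b.append(400)` → a = [776, 9, 4, 2, 400] (same object as b, c); b = [776, 9, 4, 2, 400] (same object as a, c); c = [776, 9, 4, 2, 400] (same object as a, b)
`print(a)` → prints [776, 9, 4, 2, 400]
`print(c)` → prints [776, 9, 4, 2, 400]

Answer:
[776, 9, 4, 2, 400]
[776, 9, 4, 2, 400]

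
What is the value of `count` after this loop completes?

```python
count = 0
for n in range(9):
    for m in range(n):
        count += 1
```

Triangle number: 0+1+2+...+8
`count` takes the values: 0 → 1 → 2 → 3 → 4 → 5 → 6 → 7 → 8 → 9 → 10 → 11 → 12 → 13 → 14 → 15 → 16 → 17 → 18 → 19 → 20 → 21 → 22 → 23 → 24 → 25 → 26 → 27 → 28 → 29 → 30 → 31 → 32 → 33 → 34 → 35 → 36

Answer: 36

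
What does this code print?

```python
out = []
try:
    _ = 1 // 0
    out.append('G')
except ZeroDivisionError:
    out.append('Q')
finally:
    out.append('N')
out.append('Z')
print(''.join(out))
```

Execution trace: 'Q' (except ZeroDivisionError) → 'N' (finally) → 'Z' (after the try/except). Output: QNZ

Answer: QNZ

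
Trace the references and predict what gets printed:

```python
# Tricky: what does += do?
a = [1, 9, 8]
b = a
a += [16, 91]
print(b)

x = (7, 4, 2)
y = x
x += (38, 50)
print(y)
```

Key concept: += behavior differs for mutable vs immutable.
Step by step:
`a = [1, 9, 8]` → a = [1, 9, 8]
`b = a` → b = [1, 9, 8] (same object as a)
`a += [16, 91]` → a = [1, 9, 8, 16, 91] (same object as b); b = [1, 9, 8, 16, 91] (same object as a)
`print(b)` → prints [1, 9, 8, 16, 91]
`x = (7, 4, 2)` → x = (7, 4, 2)
`y = x` → y = (7, 4, 2)
`x += (38, 50)` → x = (7, 4, 2, 38, 50)
`print(y)` → prints (7, 4, 2)

Answer:
[1, 9, 8, 16, 91]
(7, 4, 2)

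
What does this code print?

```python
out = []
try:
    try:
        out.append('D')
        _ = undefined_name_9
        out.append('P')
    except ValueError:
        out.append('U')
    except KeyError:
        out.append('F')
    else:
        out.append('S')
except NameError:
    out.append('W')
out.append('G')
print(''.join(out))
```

Execution trace: 'D' (try body) → 'W' (outer except NameError) → 'G' (after the try/except). Output: DWG

Answer: DWG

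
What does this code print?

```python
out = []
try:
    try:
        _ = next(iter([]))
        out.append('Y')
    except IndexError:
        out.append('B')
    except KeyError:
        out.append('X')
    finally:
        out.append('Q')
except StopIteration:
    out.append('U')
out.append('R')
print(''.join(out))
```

Execution trace: 'Q' (inner finally) → 'U' (outer except StopIteration) → 'R' (after the try/except). Output: QUR

Answer: QUR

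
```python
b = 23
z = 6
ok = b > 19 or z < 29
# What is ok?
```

Trace:
`b = 23` → b = 23
`z = 6` → z = 6
`ok = b > 19 or z < 29` → ok = True
So ok = True

Answer: True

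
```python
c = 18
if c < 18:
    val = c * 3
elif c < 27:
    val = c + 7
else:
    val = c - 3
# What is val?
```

Trace:
`c = 18` → c = 18
`if c < 18: ...` → c < 18 is False, c < 27 is True → val = 25
So val = 25

Answer: 25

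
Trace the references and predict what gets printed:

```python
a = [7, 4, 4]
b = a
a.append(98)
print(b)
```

Key concept: basic list aliasing.
Step by step:
`a = [7, 4, 4]` → a = [7, 4, 4]
`b = a` → b = [7, 4, 4] (same object as a)
`a.append(98)` → a = [7, 4, 4, 98] (same object as b); b = [7, 4, 4, 98] (same object as a)
`print(b)` → prints [7, 4, 4, 98]

Answer: [7, 4, 4, 98]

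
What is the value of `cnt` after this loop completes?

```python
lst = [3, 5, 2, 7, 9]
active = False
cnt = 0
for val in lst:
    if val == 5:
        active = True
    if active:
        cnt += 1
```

Count elements after first 5 in [3, 5, 2, 7, 9]
`cnt` takes the values: 0 → 1 → 2 → 3 → 4

Answer: 4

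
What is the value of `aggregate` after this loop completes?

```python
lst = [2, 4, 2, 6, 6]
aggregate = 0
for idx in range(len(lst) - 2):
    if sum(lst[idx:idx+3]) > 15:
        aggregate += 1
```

Count windows with sum > 15
`aggregate` takes the values: 0

Answer: 0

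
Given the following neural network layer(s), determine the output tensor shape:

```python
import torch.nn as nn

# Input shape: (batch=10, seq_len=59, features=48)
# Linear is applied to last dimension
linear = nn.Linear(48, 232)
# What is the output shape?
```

Input: (10, 59, 48) -> Output: (10, 59, 232)

Answer: (10, 59, 232)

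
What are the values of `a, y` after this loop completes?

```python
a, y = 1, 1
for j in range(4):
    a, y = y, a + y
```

Fibonacci: after 4 iterations
`a, y` takes the values: (1, 1) → (1, 2) → (2, 3) → (3, 5) → (5, 8)

Answer: 5, 8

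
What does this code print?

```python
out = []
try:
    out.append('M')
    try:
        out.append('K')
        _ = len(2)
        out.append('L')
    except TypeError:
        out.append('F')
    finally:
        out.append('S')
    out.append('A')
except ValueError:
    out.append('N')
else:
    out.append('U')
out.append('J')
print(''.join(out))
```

Execution trace: 'M' (try body) → 'K' (inner try body) → 'F' (inner except TypeError) → 'S' (inner finally) → 'A' (try body, no exception) → 'U' (else) → 'J' (after the try/except). Output: MKFSAUJ

Answer: MKFSAUJ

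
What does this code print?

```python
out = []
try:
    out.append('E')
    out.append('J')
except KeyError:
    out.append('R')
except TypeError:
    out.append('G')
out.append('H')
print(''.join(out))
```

Execution trace: 'E' (try body) → 'J' (try body, no exception) → 'H' (after the try/except). Output: EJH

Answer: EJH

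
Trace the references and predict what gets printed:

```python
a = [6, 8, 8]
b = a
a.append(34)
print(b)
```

Key concept: basic list aliasing.
Step by step:
`a = [6, 8, 8]` → a = [6, 8, 8]
`b = a` → b = [6, 8, 8] (same object as a)
`a.append(34)` → a = [6, 8, 8, 34] (same object as b); b = [6, 8, 8, 34] (same object as a)
`print(b)` → prints [6, 8, 8, 34]

Answer: [6, 8, 8, 34]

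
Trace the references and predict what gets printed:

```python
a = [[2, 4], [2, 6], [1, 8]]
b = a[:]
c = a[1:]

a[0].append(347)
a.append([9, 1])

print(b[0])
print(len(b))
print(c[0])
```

Key concept: slice with nested mutation.
Step by step:
`a = [[2, 4], [2, 6], [1, 8]]` → a = [[2, 4], [2, 6], [1, 8]]
`b = a[:]` → b = [[2, 4], [2, 6], [1, 8]]
`c = a[1:]` → c = [[2, 6], [1, 8]]
`a[0].append(347)` → a = [[2, 4, 347], [2, 6], [1, 8]]; b = [[2, 4, 347], [2, 6], [1, 8]]
`a.append([9, 1])` → a = [[2, 4, 347], [2, 6], [1, 8], [9, 1]]
`print(b[0])` → prints [2, 4, 347]
`print(len(b))` → prints 3
`print(c[0])` → prints [2, 6]

Answer:
[2, 4, 347]
3
[2, 6]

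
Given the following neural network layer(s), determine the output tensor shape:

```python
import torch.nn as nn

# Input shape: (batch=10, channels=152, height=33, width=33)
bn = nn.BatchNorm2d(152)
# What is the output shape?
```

Input: (10, 152, 33, 33) -> Output: (10, 152, 33, 33)

Answer: (10, 152, 33, 33)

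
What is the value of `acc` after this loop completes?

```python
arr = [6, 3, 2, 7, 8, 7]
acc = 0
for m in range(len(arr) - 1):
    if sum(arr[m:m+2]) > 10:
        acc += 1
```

Count windows with sum > 10
`acc` takes the values: 0 → 1 → 2

Answer: 2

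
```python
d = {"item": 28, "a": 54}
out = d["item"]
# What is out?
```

Trace:
`d = {"item": 28, "a": 54}` → d = {'item': 28, 'a': 54}
`out = d["item"]` → out = 28
So out = 28

Answer: 28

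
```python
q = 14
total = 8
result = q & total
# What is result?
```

Trace:
`q = 14` → q = 14
`total = 8` → total = 8
`result = q & total` → result = 8
So result = 8

Answer: 8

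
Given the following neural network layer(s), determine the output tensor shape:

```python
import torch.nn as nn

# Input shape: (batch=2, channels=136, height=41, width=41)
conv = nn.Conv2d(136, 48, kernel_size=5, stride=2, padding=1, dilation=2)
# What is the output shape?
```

Input: (2, 136, 41, 41) -> Output: (2, 48, 18, 18)

Answer: (2, 48, 18, 18)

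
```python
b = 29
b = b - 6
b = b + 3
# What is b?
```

Trace:
`b = 29` → b = 29
`b = b - 6` → b = 23
`b = b + 3` → b = 26
So b = 26

Answer: 26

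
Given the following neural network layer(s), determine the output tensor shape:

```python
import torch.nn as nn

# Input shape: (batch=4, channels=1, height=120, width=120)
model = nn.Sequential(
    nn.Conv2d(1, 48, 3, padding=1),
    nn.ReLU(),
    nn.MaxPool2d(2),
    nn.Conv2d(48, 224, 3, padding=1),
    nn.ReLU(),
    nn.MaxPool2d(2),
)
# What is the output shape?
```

Input: (4, 1, 120, 120) -> after first Conv2d: (4, 48, 120, 120) -> after first MaxPool2d: (4, 48, 60, 60) -> after second Conv2d: (4, 224, 60, 60) -> Output: (4, 224, 30, 30)

Answer: (4, 224, 30, 30)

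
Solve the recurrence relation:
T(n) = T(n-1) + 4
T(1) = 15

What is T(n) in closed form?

Unrolling: T(n) = T(1) + 4·(n-1) = 15 + 4(n-1) = 4n + 11.

Answer: T(n) = 4n + 11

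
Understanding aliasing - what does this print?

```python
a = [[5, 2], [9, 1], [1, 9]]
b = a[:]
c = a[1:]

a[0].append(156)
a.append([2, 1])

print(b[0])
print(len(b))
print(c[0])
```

Key concept: slice with nested mutation.
Step by step:
`a = [[5, 2], [9, 1], [1, 9]]` → a = [[5, 2], [9, 1], [1, 9]]
`b = a[:]` → b = [[5, 2], [9, 1], [1, 9]]
`c = a[1:]` → c = [[9, 1], [1, 9]]
`a[0].append(156)` → a = [[5, 2, 156], [9, 1], [1, 9]]; b = [[5, 2, 156], [9, 1], [1, 9]]
`a.append([2, 1])` → a = [[5, 2, 156], [9, 1], [1, 9], [2, 1]]
`print(b[0])` → prints [5, 2, 156]
`print(len(b))` → prints 3
`print(c[0])` → prints [9, 1]

Answer:
[5, 2, 156]
3
[9, 1]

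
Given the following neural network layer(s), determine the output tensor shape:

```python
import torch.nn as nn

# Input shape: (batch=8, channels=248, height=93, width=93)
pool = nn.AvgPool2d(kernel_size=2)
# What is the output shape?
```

Input: (8, 248, 93, 93) -> Output: (8, 248, 46, 46)

Answer: (8, 248, 46, 46)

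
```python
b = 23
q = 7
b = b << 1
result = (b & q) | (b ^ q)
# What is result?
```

Trace:
`b = 23` → b = 23
`q = 7` → q = 7
`b = b << 1` → b = 46
`result = (b & q) | (b ^ q)` → result = 47
So result = 47

Answer: 47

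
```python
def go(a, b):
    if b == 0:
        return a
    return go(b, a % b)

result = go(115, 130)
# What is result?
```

go(115, 130) -> go(130, 115) -> go(115, 15) -> go(15, 10) -> go(10, 5) -> go(5, 0) -> 5

Answer: 5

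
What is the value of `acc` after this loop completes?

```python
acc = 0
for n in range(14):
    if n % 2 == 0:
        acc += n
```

Sum of even numbers 0 to 13
`acc` takes the values: 0 → 2 → 6 → 12 → 20 → 30 → 42

Answer: 42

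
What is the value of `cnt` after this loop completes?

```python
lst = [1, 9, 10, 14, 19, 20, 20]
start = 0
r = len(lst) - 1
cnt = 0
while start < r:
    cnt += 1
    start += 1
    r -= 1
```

Iterations until pointers meet (list length 7)
`cnt` takes the values: 0 → 1 → 2 → 3

Answer: 3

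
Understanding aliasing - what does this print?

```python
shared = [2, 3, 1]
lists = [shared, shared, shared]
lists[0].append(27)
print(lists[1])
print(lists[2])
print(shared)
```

Key concept: list of same reference.
Step by step:
`shared = [2, 3, 1]` → shared = [2, 3, 1]
`lists = [shared, shared, shared]` → lists = [[2, 3, 1], [2, 3, 1], [2, 3, 1]]
`lists[0].append(27)` → shared = [2, 3, 1, 27]; lists = [[2, 3, 1, 27], [2, 3, 1, 27], [2, 3, 1, 27]]
`print(lists[1])` → prints [2, 3, 1, 27]
`print(lists[2])` → prints [2, 3, 1, 27]
`print(shared)` → prints [2, 3, 1, 27]

Answer:
[2, 3, 1, 27]
[2, 3, 1, 27]
[2, 3, 1, 27]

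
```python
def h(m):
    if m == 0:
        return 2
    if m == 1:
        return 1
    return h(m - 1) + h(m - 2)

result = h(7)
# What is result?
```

Build up from base cases: h(0)=2, h(1)=1, h(2)=3, h(3)=4, h(4)=7, h(5)=11, h(6)=18, ..., h(7)=29

Answer: 29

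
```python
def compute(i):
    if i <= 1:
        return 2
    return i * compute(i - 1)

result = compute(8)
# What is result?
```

compute(8) = 8 * 7 * 6 * 5 * 4 * 3 * 2 * 2 = 80640

Answer: 80640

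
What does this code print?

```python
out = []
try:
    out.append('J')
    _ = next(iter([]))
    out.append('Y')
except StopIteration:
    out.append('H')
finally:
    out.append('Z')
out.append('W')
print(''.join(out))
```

Execution trace: 'J' (try body) → 'H' (except StopIteration) → 'Z' (finally) → 'W' (after the try/except). Output: JHZW

Answer: JHZW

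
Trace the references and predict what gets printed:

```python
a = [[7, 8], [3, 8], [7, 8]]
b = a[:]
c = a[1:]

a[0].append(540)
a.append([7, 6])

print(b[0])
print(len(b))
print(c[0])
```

Key concept: slice with nested mutation.
Step by step:
`a = [[7, 8], [3, 8], [7, 8]]` → a = [[7, 8], [3, 8], [7, 8]]
`b = a[:]` → b = [[7, 8], [3, 8], [7, 8]]
`c = a[1:]` → c = [[3, 8], [7, 8]]
`a[0].append(540)` → a = [[7, 8, 540], [3, 8], [7, 8]]; b = [[7, 8, 540], [3, 8], [7, 8]]
`a.append([7, 6])` → a = [[7, 8, 540], [3, 8], [7, 8], [7, 6]]
`print(b[0])` → prints [7, 8, 540]
`print(len(b))` → prints 3
`print(c[0])` → prints [3, 8]

Answer:
[7, 8, 540]
3
[3, 8]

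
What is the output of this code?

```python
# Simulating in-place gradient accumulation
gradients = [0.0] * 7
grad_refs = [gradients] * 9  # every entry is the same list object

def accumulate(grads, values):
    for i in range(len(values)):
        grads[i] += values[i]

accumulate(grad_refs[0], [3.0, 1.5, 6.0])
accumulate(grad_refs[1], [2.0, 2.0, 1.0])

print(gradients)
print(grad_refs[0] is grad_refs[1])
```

Key concept: gradient accumulation aliasing.
Step by step:
`gradients = [0.0] * 7` → gradients = [0.0, 0.0, 0.0, 0.0, 0.0, 0.0, 0.0]
`grad_refs = [gradients] * 9` → grad_refs = [[0.0, 0.0, 0.0, 0.0, 0.0, 0.0, 0.0], [0.0, 0.0, 0.0, 0.0, 0.0, 0.0, 0.0], [0.0, 0.0, 0.0, 0.0, 0.0, 0.0, 0.0], [0.0, 0.0, 0.0, 0.0, 0.0, 0.0, 0.0], [0.0, 0.0, 0.0, 0.0, 0.0, 0.0, 0.0], [0.0, 0.0, 0.0, 0.0, 0.0, 0.0, 0.0], [0.0, 0.0, 0.0, 0.0, 0.0, 0.0, 0.0], [0.0, 0.0, 0.0, 0.0, 0.0, 0.0, 0.0], [0.0, 0.0, 0.0, 0.0, 0.0, 0.0, 0.0]]
`accumulate(grad_refs[0], [3.0, 1.5, 6.0])` → gradients = [3.0, 1.5, 6.0, 0.0, 0.0, 0.0, 0.0]; grad_refs = [[3.0, 1.5, 6.0, 0.0, 0.0, 0.0, 0.0], [3.0, 1.5, 6.0, 0.0, 0.0, 0.0, 0.0], [3.0, 1.5, 6.0, 0.0, 0.0, 0.0, 0.0], [3.0, 1.5, 6.0, 0.0, 0.0, 0.0, 0.0], [3.0, 1.5, 6.0, 0.0, 0.0, 0.0, 0.0], [3.0, 1.5, 6.0, 0.0, 0.0, 0.0, 0.0], [3.0, 1.5, 6.0, 0.0, 0.0, 0.0, 0.0], [3.0, 1.5, 6.0, 0.0, 0.0, 0.0, 0.0], [3.0, 1.5, 6.0, 0.0, 0.0, 0.0, 0.0]]
`accumulate(grad_refs[1], [2.0, 2.0, 1.0])` → gradients = [5.0, 3.5, 7.0, 0.0, 0.0, 0.0, 0.0]; grad_refs = [[5.0, 3.5, 7.0, 0.0, 0.0, 0.0, 0.0], [5.0, 3.5, 7.0, 0.0, 0.0, 0.0, 0.0], [5.0, 3.5, 7.0, 0.0, 0.0, 0.0, 0.0], [5.0, 3.5, 7.0, 0.0, 0.0, 0.0, 0.0], [5.0, 3.5, 7.0, 0.0, 0.0, 0.0, 0.0], [5.0, 3.5, 7.0, 0.0, 0.0, 0.0, 0.0], [5.0, 3.5, 7.0, 0.0, 0.0, 0.0, 0.0], [5.0, 3.5, 7.0, 0.0, 0.0, 0.0, 0.0], [5.0, 3.5, 7.0, 0.0, 0.0, 0.0, 0.0]]
`print(gradients)` → prints [5.0, 3.5, 7.0, 0.0, 0.0, 0.0, 0.0]
`print(grad_refs[0] is grad_refs[1])` → prints True

Answer:
[5.0, 3.5, 7.0, 0.0, 0.0, 0.0, 0.0]
True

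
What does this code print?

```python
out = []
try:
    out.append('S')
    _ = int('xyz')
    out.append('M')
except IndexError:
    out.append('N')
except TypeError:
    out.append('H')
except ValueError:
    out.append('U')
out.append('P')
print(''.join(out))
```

Execution trace: 'S' (try body) → 'U' (except ValueError) → 'P' (after the try/except). Output: SUP

Answer: SUP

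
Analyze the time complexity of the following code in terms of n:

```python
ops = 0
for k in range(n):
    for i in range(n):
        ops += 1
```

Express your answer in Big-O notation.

Each loop level contributes: n × n. Multiplying the contributions gives O(n^2).

Answer: O(n^2)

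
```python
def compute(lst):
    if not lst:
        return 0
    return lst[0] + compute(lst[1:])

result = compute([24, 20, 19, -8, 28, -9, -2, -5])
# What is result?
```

24 + 20 + 19 + (-8) + 28 + (-9) + (-2) + (-5) + 0 = 67

Answer: 67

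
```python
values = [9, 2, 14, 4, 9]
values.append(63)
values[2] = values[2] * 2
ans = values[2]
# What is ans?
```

Trace:
`values = [9, 2, 14, 4, 9]` → values = [9, 2, 14, 4, 9]
`values.append(63)` → values = [9, 2, 14, 4, 9, 63]
`values[2] = values[2] * 2` → values = [9, 2, 28, 4, 9, 63]
`ans = values[2]` → ans = 28
So ans = 28

Answer: 28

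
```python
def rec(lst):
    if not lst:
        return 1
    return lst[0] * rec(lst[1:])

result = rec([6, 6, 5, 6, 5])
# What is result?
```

Product over [6, 6, 5, 6, 5] = 6 * 6 * 5 * 6 * 5 = 5400

Answer: 5400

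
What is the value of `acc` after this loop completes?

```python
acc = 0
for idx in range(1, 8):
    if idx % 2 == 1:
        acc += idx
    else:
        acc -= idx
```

Add odd, subtract even
`acc` takes the values: 0 → 1 → -1 → 2 → -2 → 3 → -3 → 4

Answer: 4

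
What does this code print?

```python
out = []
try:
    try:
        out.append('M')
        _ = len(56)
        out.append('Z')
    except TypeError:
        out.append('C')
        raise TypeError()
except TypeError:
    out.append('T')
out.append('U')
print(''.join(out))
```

Execution trace: 'M' (inner try body) → 'C' (inner except TypeError) → 'T' (outer except TypeError) → 'U' (after the try/except). Output: MCTU

Answer: MCTU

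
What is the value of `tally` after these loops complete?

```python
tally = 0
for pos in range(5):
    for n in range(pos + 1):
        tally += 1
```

Triangle: 1 + 2 + ... + 5
`tally` takes the values: 0 → 1 → 2 → 3 → 4 → 5 → 6 → 7 → 8 → 9 → 10 → 11 → 12 → 13 → 14 → 15

Answer: 15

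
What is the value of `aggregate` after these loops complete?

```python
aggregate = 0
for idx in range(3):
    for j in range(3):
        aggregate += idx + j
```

Sum of all idx+j for idx,j in 3x3
`aggregate` takes the values: 0 → 1 → 3 → 4 → 6 → 9 → 11 → 14 → 18

Answer: 18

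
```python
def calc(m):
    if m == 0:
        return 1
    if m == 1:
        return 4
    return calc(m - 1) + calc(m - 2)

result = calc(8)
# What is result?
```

Build up from base cases: calc(0)=1, calc(1)=4, calc(2)=5, calc(3)=9, calc(4)=14, calc(5)=23, calc(6)=37, ..., calc(8)=97

Answer: 97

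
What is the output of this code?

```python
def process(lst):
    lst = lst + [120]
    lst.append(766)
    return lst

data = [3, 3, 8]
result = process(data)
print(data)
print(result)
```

Key concept: rebinding parameter vs mutation.
Step by step:
`data = [3, 3, 8]` → data = [3, 3, 8]
`result = process(data)` → result = [3, 3, 8, 120, 766]
`print(data)` → prints [3, 3, 8]
`print(result)` → prints [3, 3, 8, 120, 766]

Answer:
[3, 3, 8]
[3, 3, 8, 120, 766]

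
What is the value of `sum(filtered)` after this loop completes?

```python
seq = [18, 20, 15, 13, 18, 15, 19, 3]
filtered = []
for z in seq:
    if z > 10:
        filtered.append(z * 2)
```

Sum of doubled values > 10
`filtered` takes the values: [] → [36] → [36, 40] → [36, 40, 30] → [36, 40, 30, 26] → [36, 40, 30, 26, 36] → [36, 40, 30, 26, 36, 30] → [36, 40, 30, 26, 36, 30, 38]
So `sum(filtered)` = 236

Answer: 236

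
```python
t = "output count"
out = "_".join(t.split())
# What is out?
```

Trace:
`t = "output count"` → t = 'output count'
`out = "_".join(t.split())` → out = 'output_count'
So out = 'output_count'

Answer: 'output_count'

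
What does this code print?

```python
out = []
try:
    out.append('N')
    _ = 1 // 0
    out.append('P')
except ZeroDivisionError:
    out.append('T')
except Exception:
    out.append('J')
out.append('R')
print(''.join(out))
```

Execution trace: 'N' (try body) → 'T' (except ZeroDivisionError) → 'R' (after the try/except). Output: NTR

Answer: NTR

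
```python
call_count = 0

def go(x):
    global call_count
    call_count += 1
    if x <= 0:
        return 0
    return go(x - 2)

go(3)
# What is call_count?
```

Linear recursion stepping by 2: 3 calls from x=3 down to ≤0.

Answer: 3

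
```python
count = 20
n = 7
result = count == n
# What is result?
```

Trace:
`count = 20` → count = 20
`n = 7` → n = 7
`result = count == n` → result = False
So result = False

Answer: False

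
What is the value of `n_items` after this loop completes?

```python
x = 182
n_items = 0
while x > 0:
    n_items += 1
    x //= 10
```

Count digits by repeated division by 10
`n_items` takes the values: 0 → 1 → 2 → 3

Answer: 3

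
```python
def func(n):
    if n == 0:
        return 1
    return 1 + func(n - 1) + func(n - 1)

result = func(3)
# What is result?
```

func(n) = 1 + 2·func(n-1), func(0)=1. Closed form: (1+1)·2^3 - 1 = 15.

Answer: 15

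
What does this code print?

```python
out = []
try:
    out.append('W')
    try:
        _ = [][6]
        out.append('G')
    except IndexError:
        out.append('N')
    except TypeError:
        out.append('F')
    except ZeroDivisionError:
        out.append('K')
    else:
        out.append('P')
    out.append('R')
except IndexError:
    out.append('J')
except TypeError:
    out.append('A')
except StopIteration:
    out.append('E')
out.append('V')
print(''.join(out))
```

Execution trace: 'W' (try body) → 'N' (inner except IndexError) → 'R' (try body, no exception) → 'V' (after the try/except). Output: WNRV

Answer: WNRV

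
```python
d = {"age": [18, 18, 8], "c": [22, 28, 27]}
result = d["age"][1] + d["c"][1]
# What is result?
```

Trace:
`d = {"age": [18, 18, 8], "c": [22, 28, 27]}` → d = {'age': [18, 18, 8], 'c': [22, 28, 27]}
`result = d["age"][1] + d["c"][1]` → result = 46
So result = 46

Answer: 46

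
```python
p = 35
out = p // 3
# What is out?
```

Trace:
`p = 35` → p = 35
`out = p // 3` → out = 11
So out = 11

Answer: 11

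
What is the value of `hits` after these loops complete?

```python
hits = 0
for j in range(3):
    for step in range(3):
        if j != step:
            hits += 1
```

3² - 3 (exclude diagonal)
`hits` takes the values: 0 → 1 → 2 → 3 → 4 → 5 → 6

Answer: 6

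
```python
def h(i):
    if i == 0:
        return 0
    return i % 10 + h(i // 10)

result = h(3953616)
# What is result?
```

Sum of digits of 3953616: 6 + 1 + 6 + 3 + 5 + 9 + 3 = 33

Answer: 33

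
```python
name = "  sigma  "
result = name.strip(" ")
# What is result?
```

Trace:
`name = "  sigma  "` → name = '  sigma  '
`result = name.strip(" ")` → result = 'sigma'
So result = 'sigma'

Answer: 'sigma'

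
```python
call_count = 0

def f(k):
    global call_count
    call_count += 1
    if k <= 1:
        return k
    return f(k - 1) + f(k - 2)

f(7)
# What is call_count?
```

Calls(k) = 1 + Calls(k-1) + Calls(k-2); Calls(0)=Calls(1)=1. For k=7 this gives 41.

Answer: 41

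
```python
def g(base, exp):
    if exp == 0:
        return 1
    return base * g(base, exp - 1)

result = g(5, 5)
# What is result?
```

g(5, 5) = 5 * 5 * 5 * 5 * 5 = 3125

Answer: 3125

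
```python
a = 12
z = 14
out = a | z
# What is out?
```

Trace:
`a = 12` → a = 12
`z = 14` → z = 14
`out = a | z` → out = 14
So out = 14

Answer: 14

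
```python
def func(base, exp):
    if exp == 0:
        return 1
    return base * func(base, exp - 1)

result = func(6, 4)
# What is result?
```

func(6, 4) = 6 * 6 * 6 * 6 = 1296

Answer: 1296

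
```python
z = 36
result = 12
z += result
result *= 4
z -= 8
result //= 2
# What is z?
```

Trace:
`z = 36` → z = 36
`result = 12` → result = 12
`z += result` → z = 48
`result *= 4` → result = 48
`z -= 8` → z = 40
`result //= 2` → result = 24
So z = 40

Answer: 40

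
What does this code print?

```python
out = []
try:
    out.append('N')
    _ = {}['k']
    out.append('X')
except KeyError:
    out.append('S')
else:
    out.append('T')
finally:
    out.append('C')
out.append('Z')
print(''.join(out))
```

Execution trace: 'N' (try body) → 'S' (except KeyError) → 'C' (finally) → 'Z' (after the try/except). Output: NSCZ

Answer: NSCZ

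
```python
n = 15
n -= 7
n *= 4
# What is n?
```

Trace:
`n = 15` → n = 15
`n -= 7` → n = 8
`n *= 4` → n = 32
So n = 32

Answer: 32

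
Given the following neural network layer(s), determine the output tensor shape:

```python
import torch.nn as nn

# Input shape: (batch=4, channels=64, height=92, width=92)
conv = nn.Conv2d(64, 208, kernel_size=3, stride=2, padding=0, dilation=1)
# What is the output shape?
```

Input: (4, 64, 92, 92) -> Output: (4, 208, 45, 45)

Answer: (4, 208, 45, 45)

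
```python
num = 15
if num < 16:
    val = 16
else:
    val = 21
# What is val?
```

Trace:
`num = 15` → num = 15
`if num < 16: ...` → num < 16 is True → val = 16
So val = 16

Answer: 16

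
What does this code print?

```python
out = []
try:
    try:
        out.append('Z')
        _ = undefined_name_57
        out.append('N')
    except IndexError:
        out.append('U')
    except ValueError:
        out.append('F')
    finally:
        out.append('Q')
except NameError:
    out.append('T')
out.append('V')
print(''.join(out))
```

Execution trace: 'Z' (inner try body) → 'Q' (inner finally) → 'T' (outer except NameError) → 'V' (after the try/except). Output: ZQTV

Answer: ZQTV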